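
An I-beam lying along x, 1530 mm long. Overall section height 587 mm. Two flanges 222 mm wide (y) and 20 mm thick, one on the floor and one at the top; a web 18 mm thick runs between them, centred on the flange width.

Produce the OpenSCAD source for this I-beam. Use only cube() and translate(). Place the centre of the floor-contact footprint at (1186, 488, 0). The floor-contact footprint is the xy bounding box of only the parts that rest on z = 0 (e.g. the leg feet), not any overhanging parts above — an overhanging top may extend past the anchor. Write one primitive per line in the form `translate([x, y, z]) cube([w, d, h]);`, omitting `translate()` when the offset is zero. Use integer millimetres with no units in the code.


translate([421, 377, 0]) cube([1530, 222, 20]);
translate([421, 479, 20]) cube([1530, 18, 547]);
translate([421, 377, 567]) cube([1530, 222, 20]);


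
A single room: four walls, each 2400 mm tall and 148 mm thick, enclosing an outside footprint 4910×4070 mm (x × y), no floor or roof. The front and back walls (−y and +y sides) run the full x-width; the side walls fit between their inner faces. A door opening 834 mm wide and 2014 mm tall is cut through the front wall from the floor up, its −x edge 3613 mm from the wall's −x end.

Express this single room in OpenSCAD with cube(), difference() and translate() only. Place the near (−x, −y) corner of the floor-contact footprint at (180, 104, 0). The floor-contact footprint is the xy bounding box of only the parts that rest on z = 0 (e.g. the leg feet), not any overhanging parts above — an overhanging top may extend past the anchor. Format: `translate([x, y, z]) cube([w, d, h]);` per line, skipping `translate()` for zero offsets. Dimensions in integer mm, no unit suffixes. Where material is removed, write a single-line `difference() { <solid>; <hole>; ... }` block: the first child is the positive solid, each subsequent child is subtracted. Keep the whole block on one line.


difference() { translate([180, 104, 0]) cube([4910, 148, 2400]); translate([3793, 104, 0]) cube([834, 148, 2014]); }
translate([180, 4026, 0]) cube([4910, 148, 2400]);
translate([180, 252, 0]) cube([148, 3774, 2400]);
translate([4942, 252, 0]) cube([148, 3774, 2400]);


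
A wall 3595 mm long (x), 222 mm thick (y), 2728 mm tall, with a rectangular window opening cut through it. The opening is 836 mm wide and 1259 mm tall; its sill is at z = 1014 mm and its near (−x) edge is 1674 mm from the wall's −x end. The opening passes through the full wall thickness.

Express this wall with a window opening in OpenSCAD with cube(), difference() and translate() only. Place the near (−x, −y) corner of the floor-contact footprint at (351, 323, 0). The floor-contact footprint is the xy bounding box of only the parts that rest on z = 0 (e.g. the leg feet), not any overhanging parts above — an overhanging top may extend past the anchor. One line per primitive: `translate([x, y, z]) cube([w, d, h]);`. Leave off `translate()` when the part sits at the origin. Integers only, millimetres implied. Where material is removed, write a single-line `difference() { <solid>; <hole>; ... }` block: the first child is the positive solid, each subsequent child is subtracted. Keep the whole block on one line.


difference() { translate([351, 323, 0]) cube([3595, 222, 2728]); translate([2025, 323, 1014]) cube([836, 222, 1259]); }


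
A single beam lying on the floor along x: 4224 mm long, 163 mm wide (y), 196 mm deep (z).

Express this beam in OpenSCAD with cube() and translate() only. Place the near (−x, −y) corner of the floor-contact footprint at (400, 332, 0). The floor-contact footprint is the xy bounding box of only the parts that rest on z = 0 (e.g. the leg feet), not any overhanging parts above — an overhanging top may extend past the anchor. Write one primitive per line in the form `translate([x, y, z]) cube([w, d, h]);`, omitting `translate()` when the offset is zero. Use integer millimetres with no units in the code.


translate([400, 332, 0]) cube([4224, 163, 196]);


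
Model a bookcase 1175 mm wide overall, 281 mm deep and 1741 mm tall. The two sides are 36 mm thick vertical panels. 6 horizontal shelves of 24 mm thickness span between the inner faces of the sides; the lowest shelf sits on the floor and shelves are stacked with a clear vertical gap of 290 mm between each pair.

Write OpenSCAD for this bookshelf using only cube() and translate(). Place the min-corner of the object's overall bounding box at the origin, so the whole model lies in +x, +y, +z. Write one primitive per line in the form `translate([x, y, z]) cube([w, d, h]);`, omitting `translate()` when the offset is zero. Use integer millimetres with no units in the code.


cube([36, 281, 1741]);
translate([1139, 0, 0]) cube([36, 281, 1741]);
translate([36, 0, 0]) cube([1103, 281, 24]);
translate([36, 0, 314]) cube([1103, 281, 24]);
translate([36, 0, 628]) cube([1103, 281, 24]);
translate([36, 0, 942]) cube([1103, 281, 24]);
translate([36, 0, 1256]) cube([1103, 281, 24]);
translate([36, 0, 1570]) cube([1103, 281, 24]);


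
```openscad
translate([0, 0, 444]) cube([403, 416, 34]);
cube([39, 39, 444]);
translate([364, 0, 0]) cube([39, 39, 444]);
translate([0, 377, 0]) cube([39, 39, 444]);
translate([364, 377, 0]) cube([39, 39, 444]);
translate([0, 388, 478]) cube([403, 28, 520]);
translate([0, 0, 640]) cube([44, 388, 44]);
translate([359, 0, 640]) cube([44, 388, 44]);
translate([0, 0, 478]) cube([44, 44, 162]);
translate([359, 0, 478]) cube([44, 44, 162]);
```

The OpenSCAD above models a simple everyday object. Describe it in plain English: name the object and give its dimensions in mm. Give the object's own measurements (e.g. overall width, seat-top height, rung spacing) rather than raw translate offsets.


A chair. The seat is a 403×416×34 mm slab with its top at z = 478 mm, on four 39×39 mm corner legs (flush with the seat edges, standing on z = 0). A flat backrest 28 mm thick, 520 mm tall, spans the full seat width and rises from the seat top along its +y edge, rear face flush with the rear of the seat. Two armrests of 44×44 mm section run along each side from the seat's front edge to the front of the backrest, top faces 206 mm above the seat top and outer faces flush with the seat's x-edges; a 44×44 mm post under the front of each armrest stands on the seat at the front corner.


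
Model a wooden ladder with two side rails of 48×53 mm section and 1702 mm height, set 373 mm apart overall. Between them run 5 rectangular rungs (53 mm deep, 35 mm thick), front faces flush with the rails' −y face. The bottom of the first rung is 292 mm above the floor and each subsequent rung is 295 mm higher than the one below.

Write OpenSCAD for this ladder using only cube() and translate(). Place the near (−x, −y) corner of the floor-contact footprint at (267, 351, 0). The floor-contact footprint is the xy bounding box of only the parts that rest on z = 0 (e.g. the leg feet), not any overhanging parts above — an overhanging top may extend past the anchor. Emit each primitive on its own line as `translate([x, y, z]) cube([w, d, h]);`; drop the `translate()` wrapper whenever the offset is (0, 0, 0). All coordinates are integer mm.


// rung span = 373 - 2*48 = 277
// rung[k] z = 292 + k*295
translate([267, 351, 0]) cube([48, 53, 1702]);
translate([592, 351, 0]) cube([48, 53, 1702]);
translate([315, 351, 292]) cube([277, 53, 35]);
translate([315, 351, 587]) cube([277, 53, 35]);
translate([315, 351, 882]) cube([277, 53, 35]);
translate([315, 351, 1177]) cube([277, 53, 35]);
translate([315, 351, 1472]) cube([277, 53, 35]);


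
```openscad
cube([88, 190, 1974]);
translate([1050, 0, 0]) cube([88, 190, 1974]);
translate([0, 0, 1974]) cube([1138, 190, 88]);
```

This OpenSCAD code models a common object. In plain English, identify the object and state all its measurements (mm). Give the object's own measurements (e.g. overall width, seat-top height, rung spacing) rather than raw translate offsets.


A door frame. The clear opening is 962 mm wide and 1974 mm high. Two 88 mm wide jambs, 190 mm deep, stand either side of the opening from the floor to the top of the opening. A 88 mm thick head sits across the top of both jambs, spanning the full outside width of the frame.


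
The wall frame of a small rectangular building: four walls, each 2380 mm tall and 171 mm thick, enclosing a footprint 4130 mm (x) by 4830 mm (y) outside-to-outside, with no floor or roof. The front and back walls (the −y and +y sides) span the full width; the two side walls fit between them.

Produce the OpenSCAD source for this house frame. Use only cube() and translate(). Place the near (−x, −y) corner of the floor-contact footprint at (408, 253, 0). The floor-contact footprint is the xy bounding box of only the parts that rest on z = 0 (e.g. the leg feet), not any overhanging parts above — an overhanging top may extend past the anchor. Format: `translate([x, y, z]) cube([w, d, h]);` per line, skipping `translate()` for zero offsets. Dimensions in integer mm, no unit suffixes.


translate([408, 253, 0]) cube([4130, 171, 2380]);
translate([408, 4912, 0]) cube([4130, 171, 2380]);
translate([408, 424, 0]) cube([171, 4488, 2380]);
translate([4367, 424, 0]) cube([171, 4488, 2380]);


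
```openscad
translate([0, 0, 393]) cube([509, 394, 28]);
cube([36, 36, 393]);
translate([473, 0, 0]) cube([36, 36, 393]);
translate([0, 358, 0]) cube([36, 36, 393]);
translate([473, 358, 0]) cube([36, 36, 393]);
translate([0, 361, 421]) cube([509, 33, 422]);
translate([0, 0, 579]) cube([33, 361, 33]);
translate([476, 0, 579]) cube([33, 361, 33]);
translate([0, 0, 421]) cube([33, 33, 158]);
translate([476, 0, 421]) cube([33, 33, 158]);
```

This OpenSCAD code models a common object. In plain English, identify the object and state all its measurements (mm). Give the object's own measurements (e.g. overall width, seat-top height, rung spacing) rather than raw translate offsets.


A chair. The seat is a 509×394×28 mm slab with its top at z = 421 mm, on four 36×36 mm corner legs (flush with the seat edges, standing on z = 0). A flat backrest 33 mm thick, 422 mm tall, spans the full seat width and rises from the seat top along its +y edge, rear face flush with the rear of the seat. Two armrests of 33×33 mm section run along each side from the seat's front edge to the front of the backrest, top faces 191 mm above the seat top and outer faces flush with the seat's x-edges; a 33×33 mm post under the front of each armrest stands on the seat at the front corner.


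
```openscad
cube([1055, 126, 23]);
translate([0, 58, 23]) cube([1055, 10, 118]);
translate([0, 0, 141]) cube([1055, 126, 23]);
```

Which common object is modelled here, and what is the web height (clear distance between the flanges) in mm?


An I-beam. The web height is 118 mm.

Two wide flanges with a thin centred web — an I-beam. Overall 164 mm minus two 23 mm flanges gives a web of 164 − 2·23 = 118 mm.


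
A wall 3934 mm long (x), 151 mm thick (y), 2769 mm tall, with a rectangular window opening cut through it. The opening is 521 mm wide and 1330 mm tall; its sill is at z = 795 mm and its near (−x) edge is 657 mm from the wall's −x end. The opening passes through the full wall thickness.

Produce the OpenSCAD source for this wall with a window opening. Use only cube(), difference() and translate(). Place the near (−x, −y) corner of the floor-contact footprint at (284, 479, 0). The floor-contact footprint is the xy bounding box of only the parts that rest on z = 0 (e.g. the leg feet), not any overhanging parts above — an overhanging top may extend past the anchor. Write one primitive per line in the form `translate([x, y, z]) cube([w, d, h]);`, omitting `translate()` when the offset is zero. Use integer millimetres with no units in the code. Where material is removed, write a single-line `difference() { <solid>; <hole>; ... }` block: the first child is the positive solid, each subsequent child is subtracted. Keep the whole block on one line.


difference() { translate([284, 479, 0]) cube([3934, 151, 2769]); translate([941, 479, 795]) cube([521, 151, 1330]); }


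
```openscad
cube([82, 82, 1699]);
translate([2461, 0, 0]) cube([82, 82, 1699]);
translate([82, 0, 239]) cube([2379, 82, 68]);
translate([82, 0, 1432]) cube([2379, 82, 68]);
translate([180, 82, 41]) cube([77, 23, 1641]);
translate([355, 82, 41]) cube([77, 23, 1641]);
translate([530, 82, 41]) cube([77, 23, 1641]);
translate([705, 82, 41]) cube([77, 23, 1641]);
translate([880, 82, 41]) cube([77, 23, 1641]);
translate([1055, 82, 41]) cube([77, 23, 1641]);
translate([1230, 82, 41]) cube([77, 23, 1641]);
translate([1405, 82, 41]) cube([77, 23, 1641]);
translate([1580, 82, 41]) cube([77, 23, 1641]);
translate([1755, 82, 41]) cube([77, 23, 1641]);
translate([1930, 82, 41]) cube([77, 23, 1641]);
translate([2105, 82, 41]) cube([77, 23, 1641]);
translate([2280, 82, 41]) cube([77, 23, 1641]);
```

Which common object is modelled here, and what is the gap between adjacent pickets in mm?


A fence section. The picket gap is 98 mm.

Two posts, two rails, 13 pickets — a fence section. Span 2379 mm holds 13 pickets of 77 mm with 14 equal gaps: ⌊(2379 − 13·77) / 14⌋ = 98 mm.


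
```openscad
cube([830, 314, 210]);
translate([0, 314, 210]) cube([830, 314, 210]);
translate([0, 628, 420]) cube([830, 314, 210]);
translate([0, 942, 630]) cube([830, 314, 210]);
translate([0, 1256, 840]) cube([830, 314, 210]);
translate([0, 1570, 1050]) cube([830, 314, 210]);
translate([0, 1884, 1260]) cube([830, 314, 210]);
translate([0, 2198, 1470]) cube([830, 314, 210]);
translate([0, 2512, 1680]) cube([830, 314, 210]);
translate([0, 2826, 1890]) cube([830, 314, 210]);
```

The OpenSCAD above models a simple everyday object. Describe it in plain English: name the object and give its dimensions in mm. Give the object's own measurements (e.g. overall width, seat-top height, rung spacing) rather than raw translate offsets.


A straight staircase of 10 solid steps. Each step is 830 mm wide (x), 314 mm deep (y, the going) and 210 mm tall (the rise). The first step rests on the floor; each subsequent step sits one going further in +y and one rise higher in +z, directly behind and above the previous step with no overlap.


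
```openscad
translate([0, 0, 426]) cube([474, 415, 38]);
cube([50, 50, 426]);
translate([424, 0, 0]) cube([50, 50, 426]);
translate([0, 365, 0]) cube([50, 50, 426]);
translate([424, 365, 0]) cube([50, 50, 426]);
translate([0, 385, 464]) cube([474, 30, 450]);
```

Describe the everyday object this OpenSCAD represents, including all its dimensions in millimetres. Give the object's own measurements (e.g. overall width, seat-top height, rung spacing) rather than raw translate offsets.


A chair. The seat is a 474×415×38 mm slab with its top at z = 464 mm, on four 50×50 mm corner legs (flush with the seat edges, standing on z = 0). A flat backrest 30 mm thick, 450 mm tall, spans the full seat width and rises from the seat top along its +y edge, rear face flush with the rear of the seat.


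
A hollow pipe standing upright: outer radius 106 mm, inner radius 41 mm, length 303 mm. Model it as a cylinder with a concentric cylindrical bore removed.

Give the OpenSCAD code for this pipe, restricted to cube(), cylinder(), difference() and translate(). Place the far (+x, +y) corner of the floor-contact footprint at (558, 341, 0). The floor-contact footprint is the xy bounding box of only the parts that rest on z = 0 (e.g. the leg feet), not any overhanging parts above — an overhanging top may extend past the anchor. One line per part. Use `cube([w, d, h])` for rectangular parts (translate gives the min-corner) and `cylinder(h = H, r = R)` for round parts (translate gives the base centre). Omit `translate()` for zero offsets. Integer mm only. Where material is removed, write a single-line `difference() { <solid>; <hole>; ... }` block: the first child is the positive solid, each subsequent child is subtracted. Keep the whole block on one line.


difference() { translate([452, 235, 0]) cylinder(h = 303, r = 106); translate([452, 235, 0]) cylinder(h = 303, r = 41); }


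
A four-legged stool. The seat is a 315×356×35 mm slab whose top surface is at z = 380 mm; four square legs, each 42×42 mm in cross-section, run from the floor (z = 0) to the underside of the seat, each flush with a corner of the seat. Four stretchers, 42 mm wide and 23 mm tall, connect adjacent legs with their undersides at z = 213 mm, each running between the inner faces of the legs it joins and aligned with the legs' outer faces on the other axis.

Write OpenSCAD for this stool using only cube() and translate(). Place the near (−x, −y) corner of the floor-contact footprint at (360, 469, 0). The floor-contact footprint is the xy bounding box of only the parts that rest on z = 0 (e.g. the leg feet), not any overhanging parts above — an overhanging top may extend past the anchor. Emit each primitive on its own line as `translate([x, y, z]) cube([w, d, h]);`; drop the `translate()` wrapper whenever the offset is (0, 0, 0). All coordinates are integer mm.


translate([360, 469, 345]) cube([315, 356, 35]);
translate([360, 469, 0]) cube([42, 42, 345]);
translate([633, 469, 0]) cube([42, 42, 345]);
translate([360, 783, 0]) cube([42, 42, 345]);
translate([633, 783, 0]) cube([42, 42, 345]);
translate([402, 469, 213]) cube([231, 42, 23]);
translate([402, 783, 213]) cube([231, 42, 23]);
translate([360, 511, 213]) cube([42, 272, 23]);
translate([633, 511, 213]) cube([42, 272, 23]);


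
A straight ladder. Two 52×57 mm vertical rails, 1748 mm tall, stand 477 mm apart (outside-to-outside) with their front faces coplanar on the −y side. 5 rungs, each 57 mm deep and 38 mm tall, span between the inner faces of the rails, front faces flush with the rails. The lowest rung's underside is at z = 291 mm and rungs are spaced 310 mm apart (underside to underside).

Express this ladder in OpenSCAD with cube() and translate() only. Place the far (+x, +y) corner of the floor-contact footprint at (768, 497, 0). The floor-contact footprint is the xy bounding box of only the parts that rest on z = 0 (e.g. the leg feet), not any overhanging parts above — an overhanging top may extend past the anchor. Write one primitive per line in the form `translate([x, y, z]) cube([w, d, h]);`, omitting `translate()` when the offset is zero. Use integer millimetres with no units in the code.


translate([291, 440, 0]) cube([52, 57, 1748]);
translate([716, 440, 0]) cube([52, 57, 1748]);
translate([343, 440, 291]) cube([373, 57, 38]);
translate([343, 440, 601]) cube([373, 57, 38]);
translate([343, 440, 911]) cube([373, 57, 38]);
translate([343, 440, 1221]) cube([373, 57, 38]);
translate([343, 440, 1531]) cube([373, 57, 38]);


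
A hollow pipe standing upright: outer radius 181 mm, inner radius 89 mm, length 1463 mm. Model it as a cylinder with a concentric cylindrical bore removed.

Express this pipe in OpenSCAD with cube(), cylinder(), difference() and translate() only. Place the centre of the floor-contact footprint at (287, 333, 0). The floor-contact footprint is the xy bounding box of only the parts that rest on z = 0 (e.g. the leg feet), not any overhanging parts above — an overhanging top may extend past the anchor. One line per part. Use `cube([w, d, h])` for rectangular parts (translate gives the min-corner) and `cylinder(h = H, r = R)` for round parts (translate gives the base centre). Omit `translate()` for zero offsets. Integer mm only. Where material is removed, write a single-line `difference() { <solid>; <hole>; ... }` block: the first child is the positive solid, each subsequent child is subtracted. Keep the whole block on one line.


difference() { translate([287, 333, 0]) cylinder(h = 1463, r = 181); translate([287, 333, 0]) cylinder(h = 1463, r = 89); }


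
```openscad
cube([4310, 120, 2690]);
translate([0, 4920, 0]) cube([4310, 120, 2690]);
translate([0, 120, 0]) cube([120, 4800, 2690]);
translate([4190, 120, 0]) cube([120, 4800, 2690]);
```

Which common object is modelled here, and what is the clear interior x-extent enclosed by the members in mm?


A house (or room) frame. The interior width is 4070 mm.

Four 2690 mm walls enclosing a rectangle with no floor or roof — a room or house frame. Outside width is 4310 mm and wall thickness is 120 mm, so the interior width is 4310 − 2 × 120 = 4070 mm.


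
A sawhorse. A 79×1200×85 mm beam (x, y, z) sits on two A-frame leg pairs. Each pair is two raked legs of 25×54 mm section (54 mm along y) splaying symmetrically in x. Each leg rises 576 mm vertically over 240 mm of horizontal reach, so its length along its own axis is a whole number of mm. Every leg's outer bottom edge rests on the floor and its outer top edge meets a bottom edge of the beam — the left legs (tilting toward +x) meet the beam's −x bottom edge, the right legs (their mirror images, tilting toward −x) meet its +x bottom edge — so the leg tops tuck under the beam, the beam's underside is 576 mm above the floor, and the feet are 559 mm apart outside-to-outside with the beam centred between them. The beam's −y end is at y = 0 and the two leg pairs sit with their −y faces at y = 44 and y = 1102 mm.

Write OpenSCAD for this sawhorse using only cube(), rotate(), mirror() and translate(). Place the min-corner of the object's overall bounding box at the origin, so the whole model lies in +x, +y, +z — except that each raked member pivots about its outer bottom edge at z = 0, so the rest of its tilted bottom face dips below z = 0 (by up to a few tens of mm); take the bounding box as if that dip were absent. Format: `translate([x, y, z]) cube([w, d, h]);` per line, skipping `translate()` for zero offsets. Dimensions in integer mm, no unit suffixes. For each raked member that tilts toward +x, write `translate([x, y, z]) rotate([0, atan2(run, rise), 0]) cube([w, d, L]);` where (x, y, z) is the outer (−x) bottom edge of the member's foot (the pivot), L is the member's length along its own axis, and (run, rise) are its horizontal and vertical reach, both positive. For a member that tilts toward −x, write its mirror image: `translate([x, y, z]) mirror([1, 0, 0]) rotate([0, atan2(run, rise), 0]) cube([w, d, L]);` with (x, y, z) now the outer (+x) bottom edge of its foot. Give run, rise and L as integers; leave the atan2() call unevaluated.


translate([240, 0, 576]) cube([79, 1200, 85]);
translate([0, 44, 0]) rotate([0, atan2(240, 576), 0]) cube([25, 54, 624]);
translate([559, 44, 0]) mirror([1, 0, 0]) rotate([0, atan2(240, 576), 0]) cube([25, 54, 624]);
translate([0, 1102, 0]) rotate([0, atan2(240, 576), 0]) cube([25, 54, 624]);
translate([559, 1102, 0]) mirror([1, 0, 0]) rotate([0, atan2(240, 576), 0]) cube([25, 54, 624]);


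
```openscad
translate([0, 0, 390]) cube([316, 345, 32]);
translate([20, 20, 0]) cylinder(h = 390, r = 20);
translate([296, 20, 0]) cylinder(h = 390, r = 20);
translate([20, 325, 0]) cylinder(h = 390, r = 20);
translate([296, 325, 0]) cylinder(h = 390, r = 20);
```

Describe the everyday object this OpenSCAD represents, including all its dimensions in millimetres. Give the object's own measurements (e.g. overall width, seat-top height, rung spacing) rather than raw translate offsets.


A simple wooden stool: a rectangular seat 316 mm (x) by 345 mm (y), 32 mm thick, top face at z = 422 mm, on four round legs, each 40 mm in diameter. The legs rest on z = 0, each leg's axis is inset half a diameter from the nearest pair of seat edges (so the leg's bounding box is flush with the corner).


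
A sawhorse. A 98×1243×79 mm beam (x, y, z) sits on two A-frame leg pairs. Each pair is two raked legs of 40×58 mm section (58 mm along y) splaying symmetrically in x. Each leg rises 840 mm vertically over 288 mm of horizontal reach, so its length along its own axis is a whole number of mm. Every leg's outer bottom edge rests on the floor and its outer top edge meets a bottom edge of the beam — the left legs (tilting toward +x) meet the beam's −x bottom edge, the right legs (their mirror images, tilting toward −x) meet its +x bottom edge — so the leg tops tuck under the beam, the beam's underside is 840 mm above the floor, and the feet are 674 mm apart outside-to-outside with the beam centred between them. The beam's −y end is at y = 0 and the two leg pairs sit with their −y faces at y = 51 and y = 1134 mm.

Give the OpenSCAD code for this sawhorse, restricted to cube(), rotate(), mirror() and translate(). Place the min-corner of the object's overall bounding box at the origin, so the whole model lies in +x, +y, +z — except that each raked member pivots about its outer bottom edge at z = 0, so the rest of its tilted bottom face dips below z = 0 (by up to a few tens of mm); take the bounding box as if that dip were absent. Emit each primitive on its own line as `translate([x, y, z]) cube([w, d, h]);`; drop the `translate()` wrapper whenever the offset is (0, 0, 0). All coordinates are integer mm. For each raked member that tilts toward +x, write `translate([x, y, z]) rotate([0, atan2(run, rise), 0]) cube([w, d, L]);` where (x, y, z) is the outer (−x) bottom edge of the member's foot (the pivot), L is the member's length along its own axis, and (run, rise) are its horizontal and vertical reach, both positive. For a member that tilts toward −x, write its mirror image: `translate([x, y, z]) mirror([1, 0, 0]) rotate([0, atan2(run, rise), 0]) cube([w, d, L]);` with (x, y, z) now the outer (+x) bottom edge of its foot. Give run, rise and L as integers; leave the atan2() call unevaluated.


// leg length = √(288² + 840²) = 888
// right-leg outer foot x = 2·288 + 98 = 674
// beam min-corner = (288, 0, 840)
translate([288, 0, 840]) cube([98, 1243, 79]);
translate([0, 51, 0]) rotate([0, atan2(288, 840), 0]) cube([40, 58, 888]);
translate([674, 51, 0]) mirror([1, 0, 0]) rotate([0, atan2(288, 840), 0]) cube([40, 58, 888]);
translate([0, 1134, 0]) rotate([0, atan2(288, 840), 0]) cube([40, 58, 888]);
translate([674, 1134, 0]) mirror([1, 0, 0]) rotate([0, atan2(288, 840), 0]) cube([40, 58, 888]);


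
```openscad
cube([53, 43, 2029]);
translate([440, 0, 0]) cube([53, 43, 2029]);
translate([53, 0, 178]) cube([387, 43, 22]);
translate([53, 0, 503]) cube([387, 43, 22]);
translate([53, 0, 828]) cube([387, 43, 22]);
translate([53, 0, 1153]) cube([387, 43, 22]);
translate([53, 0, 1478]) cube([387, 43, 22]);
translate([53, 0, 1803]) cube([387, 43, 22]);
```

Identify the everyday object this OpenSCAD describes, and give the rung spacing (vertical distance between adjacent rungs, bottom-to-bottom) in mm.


A ladder. The rung spacing is 325 mm.

Two tall 53×43 posts with 6 short bars between them — a ladder. Adjacent rungs sit at z = 178 and z = 503, so the spacing is 503 − 178 = 325 mm.


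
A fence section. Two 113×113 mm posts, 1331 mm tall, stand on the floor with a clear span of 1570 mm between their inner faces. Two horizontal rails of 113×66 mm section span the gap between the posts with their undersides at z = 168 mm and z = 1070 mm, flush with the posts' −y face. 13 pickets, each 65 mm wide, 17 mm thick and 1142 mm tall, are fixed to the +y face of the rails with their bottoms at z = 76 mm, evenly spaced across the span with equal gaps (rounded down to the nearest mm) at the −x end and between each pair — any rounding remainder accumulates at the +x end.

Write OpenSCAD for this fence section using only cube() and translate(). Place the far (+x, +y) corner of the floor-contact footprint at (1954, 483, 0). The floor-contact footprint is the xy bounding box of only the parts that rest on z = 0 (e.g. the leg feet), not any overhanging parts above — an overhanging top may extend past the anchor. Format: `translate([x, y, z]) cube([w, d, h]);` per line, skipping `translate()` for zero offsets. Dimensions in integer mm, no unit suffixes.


translate([158, 370, 0]) cube([113, 113, 1331]);
translate([1841, 370, 0]) cube([113, 113, 1331]);
translate([271, 370, 168]) cube([1570, 113, 66]);
translate([271, 370, 1070]) cube([1570, 113, 66]);
translate([322, 483, 76]) cube([65, 17, 1142]);
translate([438, 483, 76]) cube([65, 17, 1142]);
translate([554, 483, 76]) cube([65, 17, 1142]);
translate([670, 483, 76]) cube([65, 17, 1142]);
translate([786, 483, 76]) cube([65, 17, 1142]);
translate([902, 483, 76]) cube([65, 17, 1142]);
translate([1018, 483, 76]) cube([65, 17, 1142]);
translate([1134, 483, 76]) cube([65, 17, 1142]);
translate([1250, 483, 76]) cube([65, 17, 1142]);
translate([1366, 483, 76]) cube([65, 17, 1142]);
translate([1482, 483, 76]) cube([65, 17, 1142]);
translate([1598, 483, 76]) cube([65, 17, 1142]);
translate([1714, 483, 76]) cube([65, 17, 1142]);


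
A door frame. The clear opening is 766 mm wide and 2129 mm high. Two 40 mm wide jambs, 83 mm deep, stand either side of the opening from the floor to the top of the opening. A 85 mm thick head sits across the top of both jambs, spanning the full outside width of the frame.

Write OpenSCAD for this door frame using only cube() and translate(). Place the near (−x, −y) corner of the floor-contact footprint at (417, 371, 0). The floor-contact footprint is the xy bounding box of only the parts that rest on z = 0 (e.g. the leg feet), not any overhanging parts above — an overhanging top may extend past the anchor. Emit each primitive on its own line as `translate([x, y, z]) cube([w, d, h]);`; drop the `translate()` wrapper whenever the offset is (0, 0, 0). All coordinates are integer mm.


translate([417, 371, 0]) cube([40, 83, 2129]);
translate([1223, 371, 0]) cube([40, 83, 2129]);
translate([417, 371, 2129]) cube([846, 83, 85]);


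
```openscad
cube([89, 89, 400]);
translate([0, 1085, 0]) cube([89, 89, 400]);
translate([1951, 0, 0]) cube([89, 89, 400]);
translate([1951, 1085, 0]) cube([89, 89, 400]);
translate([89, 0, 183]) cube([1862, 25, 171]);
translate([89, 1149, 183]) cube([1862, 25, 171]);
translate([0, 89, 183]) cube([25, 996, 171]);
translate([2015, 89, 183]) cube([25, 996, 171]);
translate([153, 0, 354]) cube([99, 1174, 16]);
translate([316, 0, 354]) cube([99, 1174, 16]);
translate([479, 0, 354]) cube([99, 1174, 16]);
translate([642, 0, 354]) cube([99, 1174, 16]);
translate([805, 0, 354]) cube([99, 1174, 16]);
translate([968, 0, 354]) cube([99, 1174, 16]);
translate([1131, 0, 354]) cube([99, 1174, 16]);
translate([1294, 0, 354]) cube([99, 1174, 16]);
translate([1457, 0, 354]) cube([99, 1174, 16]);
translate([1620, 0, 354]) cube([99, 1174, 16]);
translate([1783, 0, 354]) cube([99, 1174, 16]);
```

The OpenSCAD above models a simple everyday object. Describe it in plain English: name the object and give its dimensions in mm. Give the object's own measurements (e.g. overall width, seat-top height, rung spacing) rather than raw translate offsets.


A bed frame 2040 mm long (x) by 1174 mm wide (y). Four 89×89 mm corner posts, 400 mm tall, at the corners of the footprint. Four rails of 25 mm thickness and 171 mm height run between adjacent posts with their undersides at z = 183 mm, their outer faces flush with the outside of the frame (the two x-running rails run between the posts' inner faces; the two y-running rails run between the posts' inner faces). 11 slats, each 99 mm wide (x) and 16 mm thick, lie across the top of the two x-running rails, running the full 1174 mm width of the frame in y; along x they sit between the end posts with a 64 mm gap after the −x posts and between neighbouring slats, leaving 69 mm before the +x posts.


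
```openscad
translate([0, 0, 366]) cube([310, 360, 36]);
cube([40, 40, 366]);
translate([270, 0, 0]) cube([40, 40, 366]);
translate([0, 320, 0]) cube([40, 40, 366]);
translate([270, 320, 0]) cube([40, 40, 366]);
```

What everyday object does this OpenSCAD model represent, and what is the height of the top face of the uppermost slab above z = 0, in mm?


A stool. The seat height is 402 mm.

A 310×360×36 slab at z = 366 on four corner posts — a stool. The seat top is 366 + 36 = 402 mm.


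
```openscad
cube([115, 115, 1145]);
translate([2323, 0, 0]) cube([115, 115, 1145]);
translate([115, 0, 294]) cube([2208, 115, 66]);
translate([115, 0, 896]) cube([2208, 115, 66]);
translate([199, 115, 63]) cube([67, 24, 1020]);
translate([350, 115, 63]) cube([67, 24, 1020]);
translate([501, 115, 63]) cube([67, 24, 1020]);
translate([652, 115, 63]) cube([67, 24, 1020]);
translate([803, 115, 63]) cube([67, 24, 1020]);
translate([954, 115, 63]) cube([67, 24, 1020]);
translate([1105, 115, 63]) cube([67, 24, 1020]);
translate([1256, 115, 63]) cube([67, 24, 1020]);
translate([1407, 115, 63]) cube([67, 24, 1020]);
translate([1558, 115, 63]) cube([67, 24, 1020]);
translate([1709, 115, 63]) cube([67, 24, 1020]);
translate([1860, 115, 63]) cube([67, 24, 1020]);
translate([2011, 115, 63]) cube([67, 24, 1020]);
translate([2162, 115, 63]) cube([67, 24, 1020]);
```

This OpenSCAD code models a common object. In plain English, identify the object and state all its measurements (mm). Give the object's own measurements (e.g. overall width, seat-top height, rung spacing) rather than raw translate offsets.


A fence section. Two 115×115 mm posts, 1145 mm tall, stand on the floor with a clear span of 2208 mm between their inner faces. Two horizontal rails of 115×66 mm section span the gap between the posts with their undersides at z = 294 mm and z = 896 mm, flush with the posts' −y face. 14 pickets, each 67 mm wide, 24 mm thick and 1020 mm tall, are fixed to the +y face of the rails with their bottoms at z = 63 mm, spaced across the span with a 84 mm gap after the −x post and between neighbouring pickets, with 94 mm left before the +x post.


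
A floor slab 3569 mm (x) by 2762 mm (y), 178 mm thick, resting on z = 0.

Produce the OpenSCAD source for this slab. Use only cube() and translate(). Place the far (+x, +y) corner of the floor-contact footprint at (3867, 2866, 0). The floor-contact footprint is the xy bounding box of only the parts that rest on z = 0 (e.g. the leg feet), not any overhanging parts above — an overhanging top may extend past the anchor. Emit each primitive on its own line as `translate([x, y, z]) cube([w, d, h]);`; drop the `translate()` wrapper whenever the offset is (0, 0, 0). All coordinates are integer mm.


translate([298, 104, 0]) cube([3569, 2762, 178]);


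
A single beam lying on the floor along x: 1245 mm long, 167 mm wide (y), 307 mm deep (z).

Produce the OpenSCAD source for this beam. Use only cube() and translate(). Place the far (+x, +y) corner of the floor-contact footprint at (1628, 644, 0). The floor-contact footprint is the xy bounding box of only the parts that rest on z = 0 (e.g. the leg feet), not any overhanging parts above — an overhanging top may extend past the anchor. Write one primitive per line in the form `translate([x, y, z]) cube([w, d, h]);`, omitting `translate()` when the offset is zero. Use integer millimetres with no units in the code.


translate([383, 477, 0]) cube([1245, 167, 307]);


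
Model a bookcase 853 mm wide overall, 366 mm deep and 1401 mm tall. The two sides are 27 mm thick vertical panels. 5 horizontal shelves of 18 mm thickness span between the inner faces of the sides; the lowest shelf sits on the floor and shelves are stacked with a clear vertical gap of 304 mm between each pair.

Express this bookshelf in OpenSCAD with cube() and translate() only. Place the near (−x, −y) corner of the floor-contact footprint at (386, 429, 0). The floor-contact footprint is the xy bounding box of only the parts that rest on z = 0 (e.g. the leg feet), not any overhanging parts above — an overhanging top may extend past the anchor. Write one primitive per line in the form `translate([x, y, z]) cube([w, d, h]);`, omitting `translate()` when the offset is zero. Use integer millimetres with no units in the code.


translate([386, 429, 0]) cube([27, 366, 1401]);
translate([1212, 429, 0]) cube([27, 366, 1401]);
translate([413, 429, 0]) cube([799, 366, 18]);
translate([413, 429, 322]) cube([799, 366, 18]);
translate([413, 429, 644]) cube([799, 366, 18]);
translate([413, 429, 966]) cube([799, 366, 18]);
translate([413, 429, 1288]) cube([799, 366, 18]);


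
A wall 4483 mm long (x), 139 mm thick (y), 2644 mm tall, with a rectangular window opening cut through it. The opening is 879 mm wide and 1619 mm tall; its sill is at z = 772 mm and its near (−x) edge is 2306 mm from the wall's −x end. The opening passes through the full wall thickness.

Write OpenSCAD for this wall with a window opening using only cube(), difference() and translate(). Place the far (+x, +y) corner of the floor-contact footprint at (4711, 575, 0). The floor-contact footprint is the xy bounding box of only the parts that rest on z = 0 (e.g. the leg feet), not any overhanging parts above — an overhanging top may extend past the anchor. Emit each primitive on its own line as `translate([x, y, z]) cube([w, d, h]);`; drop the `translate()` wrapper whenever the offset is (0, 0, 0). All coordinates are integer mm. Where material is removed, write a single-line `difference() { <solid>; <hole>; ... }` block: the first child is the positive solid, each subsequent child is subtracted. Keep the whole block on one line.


difference() { translate([228, 436, 0]) cube([4483, 139, 2644]); translate([2534, 436, 772]) cube([879, 139, 1619]); }


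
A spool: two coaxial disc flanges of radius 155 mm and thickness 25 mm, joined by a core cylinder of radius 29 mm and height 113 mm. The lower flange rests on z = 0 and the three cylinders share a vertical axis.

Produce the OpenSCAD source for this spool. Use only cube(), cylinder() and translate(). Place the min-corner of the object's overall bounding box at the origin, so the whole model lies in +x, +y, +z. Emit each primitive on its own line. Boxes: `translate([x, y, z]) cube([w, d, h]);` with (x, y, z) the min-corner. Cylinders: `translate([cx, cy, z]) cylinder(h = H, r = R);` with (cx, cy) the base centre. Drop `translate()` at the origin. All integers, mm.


translate([155, 155, 0]) cylinder(h = 25, r = 155);
translate([155, 155, 25]) cylinder(h = 113, r = 29);
translate([155, 155, 138]) cylinder(h = 25, r = 155);


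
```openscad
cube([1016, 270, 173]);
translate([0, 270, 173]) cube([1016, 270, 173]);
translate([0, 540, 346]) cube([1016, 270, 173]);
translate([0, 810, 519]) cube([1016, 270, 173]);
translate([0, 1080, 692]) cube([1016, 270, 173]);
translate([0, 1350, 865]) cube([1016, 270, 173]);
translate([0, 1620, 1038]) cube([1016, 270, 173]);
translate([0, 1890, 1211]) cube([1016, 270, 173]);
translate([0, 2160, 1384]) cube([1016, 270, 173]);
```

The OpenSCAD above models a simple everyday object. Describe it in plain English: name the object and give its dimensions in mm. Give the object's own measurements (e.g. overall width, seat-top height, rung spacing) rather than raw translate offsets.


A straight staircase of 9 solid steps. Each step is 1016 mm wide (x), 270 mm deep (y, the going) and 173 mm tall (the rise). The first step rests on the floor; each subsequent step sits one going further in +y and one rise higher in +z, directly behind and above the previous step with no overlap.


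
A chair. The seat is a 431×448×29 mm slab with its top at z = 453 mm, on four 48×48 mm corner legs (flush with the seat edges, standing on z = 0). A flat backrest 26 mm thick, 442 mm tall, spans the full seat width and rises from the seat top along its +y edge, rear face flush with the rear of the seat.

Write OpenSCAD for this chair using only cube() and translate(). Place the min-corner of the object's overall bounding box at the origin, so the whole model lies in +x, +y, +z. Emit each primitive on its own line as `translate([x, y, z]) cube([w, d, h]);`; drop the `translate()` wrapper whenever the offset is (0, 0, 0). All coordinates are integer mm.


// leg_h = 453 - 29 = 424
translate([0, 0, 424]) cube([431, 448, 29]);
cube([48, 48, 424]);
translate([383, 0, 0]) cube([48, 48, 424]);
translate([0, 400, 0]) cube([48, 48, 424]);
translate([383, 400, 0]) cube([48, 48, 424]);
translate([0, 422, 453]) cube([431, 26, 442]);


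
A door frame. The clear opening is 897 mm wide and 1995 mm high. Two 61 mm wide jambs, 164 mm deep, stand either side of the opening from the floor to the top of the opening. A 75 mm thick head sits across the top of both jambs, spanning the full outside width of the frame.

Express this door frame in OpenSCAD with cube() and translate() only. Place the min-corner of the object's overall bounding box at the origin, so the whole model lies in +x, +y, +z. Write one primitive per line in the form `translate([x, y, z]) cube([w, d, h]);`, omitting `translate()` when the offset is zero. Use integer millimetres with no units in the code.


cube([61, 164, 1995]);
translate([958, 0, 0]) cube([61, 164, 1995]);
translate([0, 0, 1995]) cube([1019, 164, 75]);
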